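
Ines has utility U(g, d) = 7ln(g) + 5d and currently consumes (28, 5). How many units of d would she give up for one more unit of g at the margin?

MRS = 0.05

MU_g = 7/g, MU_d = 5.
MRS = 7/g ÷ 5.
At (28, 5): MRS = 0.05.
So at (28, 5) the consumer would give up 0.05 units of d for one more unit of g.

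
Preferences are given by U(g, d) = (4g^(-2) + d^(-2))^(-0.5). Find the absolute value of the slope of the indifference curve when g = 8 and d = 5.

For CES with ρ = -2, MRS = (4/1)·(d/g)^3.
At (8, 5): MRS = 125/128.
The indifference curve has slope −125/128 at this bundle.

MRS = 125/128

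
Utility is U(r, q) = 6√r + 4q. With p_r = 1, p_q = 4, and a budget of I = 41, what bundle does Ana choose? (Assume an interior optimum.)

MU_r = 6/(2√r), MU_q = 4.
MRS = 6/(2√r) ÷ 4.
Tangency: set MRS = p_r/p_q = 1/4 = 0.25.
MRS depends only on r: 0.75/√r = 0.25 ⇒ √r = 0.75/0.25 = 3 ⇒ r* = 9.
From the budget, 4·q = 41 − 1·9 = 32, so q* = 8.

r* = 9, q* = 8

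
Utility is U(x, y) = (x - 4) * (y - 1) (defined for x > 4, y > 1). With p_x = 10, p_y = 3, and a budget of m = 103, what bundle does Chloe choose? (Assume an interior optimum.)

MU_x = (y−1), MU_y = (x−4).
MRS = (y−1)/(x−4).
Tangency: set MRS = p_x/p_y = 10/3.
So (y − 1)/(x − 4) = 10/3, i.e. (y − 1) = (10/3)·(x − 4).
Rewrite the budget in excess-of-subsistence terms: 10·(x − 4) + 3·(y − 1) = 103 − 10·4 − 3·1 = 60.
Substituting, 20·(x − 4) = 60, so x − 4 = 3 and x* = 7.
Then y − 1 = (10/3)·3 = 10, so y* = 11.

x* = 7, y* = 11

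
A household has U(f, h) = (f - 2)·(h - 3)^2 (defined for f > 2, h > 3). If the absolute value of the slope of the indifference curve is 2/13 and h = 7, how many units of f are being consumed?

MU_f = (h−3)^2, MU_h = 2·(f−2)·(h−3).
MRS = (1/2)·(h−3)/(f−2).
Substitute h = 7: MRS = 2/(f − 2). Setting this equal to 2/13 gives f − 2 = 2/(2/13) = 13, so f = 15.

f = 15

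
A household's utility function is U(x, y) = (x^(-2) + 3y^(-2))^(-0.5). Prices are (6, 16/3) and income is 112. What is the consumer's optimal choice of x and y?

x* = 8, y* = 12

For CES with ρ = -2, MRS = (1/3)·(y/x)^3.
Tangency: set MRS = p_x/p_y = 6/(16/3) = 1.125.
So (y/x)^3 = 3.375; taking the cube root, y/x = 1.5, i.e. y = 1.5·x.
Substitute into the budget 6·x + (16/3)·y = 112: 14·x = 112, so x* = 8 and y* = 1.5·8 = 12.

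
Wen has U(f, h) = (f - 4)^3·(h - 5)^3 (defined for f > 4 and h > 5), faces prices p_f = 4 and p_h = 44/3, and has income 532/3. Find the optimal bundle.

MU_f = 3·(f−4)^2·(h−5)^3, MU_h = 3·(f−4)^3·(h−5)^2.
MRS = (h−5)/(f−4).
Tangency: set MRS = p_f/p_h = 4/(44/3) = 3/11.
So (h − 5)/(f − 4) = 3/11, i.e. (h − 5) = (3/11)·(f − 4).
Rewrite the budget in excess-of-subsistence terms: 4·(f − 4) + (44/3)·(h − 5) = 532/3 − 4·4 − (44/3)·5 = 88.
Substituting, 8·(f − 4) = 88, so f − 4 = 11 and f* = 15.
Then h − 5 = (3/11)·11 = 3, so h* = 8.

f* = 15, h* = 8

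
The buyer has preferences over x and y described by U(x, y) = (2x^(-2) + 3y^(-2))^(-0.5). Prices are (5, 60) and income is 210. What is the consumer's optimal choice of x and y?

For CES with ρ = -2, MRS = (2/3)·(y/x)^3.
Tangency: set MRS = p_x/p_y = 5/60 = 1/12.
So (y/x)^3 = 0.125; taking the cube root, y/x = 0.5, i.e. y = 0.5·x.
Substitute into the budget 5·x + 60·y = 210: 35·x = 210, so x* = 6 and y* = 0.5·6 = 3.

x* = 6, y* = 3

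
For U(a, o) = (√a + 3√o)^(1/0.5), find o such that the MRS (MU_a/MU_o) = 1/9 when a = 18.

o = 2

For CES with ρ = 0.5, MRS = (1/3)·√(o/a).
Setting (1/3)·√(o/18) = 1/9 gives √(o/18) = 1/3, so o/18 = 1/9 and o = 2.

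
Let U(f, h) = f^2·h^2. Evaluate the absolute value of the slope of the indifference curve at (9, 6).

MRS = 2/3

MU_f = 2·f·h^2 and MU_h = 2·f^2·h.
MRS = MU_f/MU_h = h/f.
At (9, 6): MRS = 2/3.
That is, one extra unit of f is worth 2/3 units of h at the margin.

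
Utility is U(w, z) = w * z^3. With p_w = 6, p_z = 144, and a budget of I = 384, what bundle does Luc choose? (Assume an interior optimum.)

MU_w = z^3 and MU_z = 3·w·z^2.
MRS = MU_w/MU_z = (1/3)·z/w.
Tangency: set MRS = p_w/p_z = 6/144 = 1/24.
So (1/3)·z/w = 1/24, i.e. z = 0.125·w.
Substitute into the budget 6·w + 144·z = 384: 24·w = 384, so w* = 16.
Then z* = 0.125·16 = 2.

w* = 16, z* = 2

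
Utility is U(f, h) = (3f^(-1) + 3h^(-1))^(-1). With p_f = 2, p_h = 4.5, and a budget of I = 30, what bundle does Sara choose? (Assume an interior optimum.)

For CES with ρ = -1, MRS = (h/f)^2.
Tangency: set MRS = p_f/p_h = 2/4.5 = 4/9.
So (h/f)^2 = 4/9; taking the square root, h/f = 2/3, i.e. h = (2/3)·f.
Substitute into the budget 2·f + 4.5·h = 30: 5·f = 30, so f* = 6 and h* = (2/3)·6 = 4.

f* = 6, h* = 4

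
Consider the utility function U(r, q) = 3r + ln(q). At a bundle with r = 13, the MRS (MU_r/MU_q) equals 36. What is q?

MU_r = 3, MU_q = 1/q.
MRS = 3 ÷ (1/q).
MRS depends only on q: 3·q = 36 ⇒ q = 36/3 = 12.

q = 12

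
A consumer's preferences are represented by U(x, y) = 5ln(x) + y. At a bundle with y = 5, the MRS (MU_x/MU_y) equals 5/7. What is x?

MU_x = 5/x, MU_y = 1.
MRS = 5/x ÷ 1.
MRS depends only on x: 5/x = 5/7 ⇒ x = 5/(5/7) = 7.

x = 7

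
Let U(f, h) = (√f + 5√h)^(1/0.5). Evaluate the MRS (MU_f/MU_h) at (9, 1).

MRS = 1/15

For CES with ρ = 0.5, MRS = (1/5)·√(h/f).
At (9, 1): MRS = 1/15.
So at (9, 1) the consumer would give up 1/15 units of h for one more unit of f.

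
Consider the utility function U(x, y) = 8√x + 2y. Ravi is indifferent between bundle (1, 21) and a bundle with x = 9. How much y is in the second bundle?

U(1, 21) = 50.
Set U(9, y) = 50 and solve.
With x = 9: √9 = 3, so 2y = 50 − 8·3 = 26 and y = 13.
Check: U(9, 13) = 50.

y = 13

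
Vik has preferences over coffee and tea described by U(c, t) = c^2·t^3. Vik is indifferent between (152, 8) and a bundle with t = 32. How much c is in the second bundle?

c = 19

U(152, 8) = 11829248.
Set U(c, 32) = 11829248 and solve.
With t = 32: 32^3 = 32768, so c^2 = 11829248/32768 = 361; taking the square root, c = 19.
Check: U(19, 32) = 11829248.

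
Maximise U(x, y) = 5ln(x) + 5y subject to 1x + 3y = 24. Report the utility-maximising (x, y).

MU_x = 5/x, MU_y = 5.
MRS = 5/x ÷ 5.
Tangency: set MRS = p_x/p_y = 1/3.
MRS depends only on x: 1/x = 1/3 ⇒ x* = 1/(1/3) = 3.
From the budget, 3·y = 24 − 1·3 = 21, so y* = 7.

x* = 3, y* = 7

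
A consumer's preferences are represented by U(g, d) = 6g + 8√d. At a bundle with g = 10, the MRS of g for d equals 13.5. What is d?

d = 81

MU_g = 6, MU_d = 8/(2√d).
MRS = 6 ÷ (8/(2√d)).
MRS depends only on d: 1.5·√d = 13.5 ⇒ √d = 13.5/1.5 = 9 ⇒ d = 81.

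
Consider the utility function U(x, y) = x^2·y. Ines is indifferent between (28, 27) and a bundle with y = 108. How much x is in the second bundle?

U(28, 27) = 21168.
Set U(x, 108) = 21168 and solve.
With y = 108: x^2 = 21168/108 = 196; taking the square root, x = 14.
Check: U(14, 108) = 21168.

x = 14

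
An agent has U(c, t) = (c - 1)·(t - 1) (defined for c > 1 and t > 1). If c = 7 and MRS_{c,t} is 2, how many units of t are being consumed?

t = 13

MU_c = (t−1), MU_t = (c−1).
MRS = (t−1)/(c−1).
Substitute c = 7: MRS = (t − 1)/6. Setting this equal to 2 gives t − 1 = 2·6 = 12, so t = 13.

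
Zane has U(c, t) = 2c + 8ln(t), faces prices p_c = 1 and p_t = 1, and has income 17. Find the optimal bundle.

c* = 13, t* = 4

MU_c = 2, MU_t = 8/t.
MRS = 2 ÷ (8/t).
Tangency: set MRS = p_c/p_t = 1/1 = 1.
MRS depends only on t: 0.25·t = 1 ⇒ t* = 1/0.25 = 4.
From the budget, 1·c = 17 − 1·4 = 13, so c* = 13.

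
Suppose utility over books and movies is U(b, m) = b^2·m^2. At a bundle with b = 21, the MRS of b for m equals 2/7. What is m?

MU_b = 2·b·m^2 and MU_m = 2·b^2·m.
MRS = MU_b/MU_m = m/b.
Substitute b = 21: MRS = m/21. Setting m/21 = 2/7 gives m = (2/7)·21 = 6.

m = 6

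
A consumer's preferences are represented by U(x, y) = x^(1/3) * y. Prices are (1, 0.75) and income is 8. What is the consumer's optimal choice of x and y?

MU_x = 1/3·x^(-2/3)·y and MU_y = x^(1/3).
MRS = MU_x/MU_y = (1/3)·y/x.
Tangency: set MRS = p_x/p_y = 1/0.75 = 4/3.
So (1/3)·y/x = 4/3, i.e. y = 4·x.
Substitute into the budget 1·x + 0.75·y = 8: 4·x = 8, so x* = 2.
Then y* = 4·2 = 8.

x* = 2, y* = 8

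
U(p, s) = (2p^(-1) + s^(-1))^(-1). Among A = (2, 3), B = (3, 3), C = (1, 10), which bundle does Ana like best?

Bundle B

Evaluate utility at each bundle:
U(A) = 0.750.
U(B) = 1.000.
U(C) = 0.476.
Highest utility is B, so B ≻ A ≻ C.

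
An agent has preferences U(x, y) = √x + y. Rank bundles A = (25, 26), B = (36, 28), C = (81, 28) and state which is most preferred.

Evaluate utility at each bundle:
U(A) = 31.000.
U(B) = 34.000.
U(C) = 37.000.
Highest utility is C, so C ≻ B ≻ A.

Bundle C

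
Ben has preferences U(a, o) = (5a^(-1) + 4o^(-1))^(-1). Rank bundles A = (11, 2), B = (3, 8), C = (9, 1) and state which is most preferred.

Bundle B

Evaluate utility at each bundle:
U(A) = 0.407.
U(B) = 0.462.
U(C) = 0.220.
Highest utility is B, so B ≻ A ≻ C.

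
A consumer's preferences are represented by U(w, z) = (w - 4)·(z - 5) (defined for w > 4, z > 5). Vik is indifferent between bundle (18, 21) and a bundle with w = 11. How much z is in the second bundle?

z = 37

U(18, 21) = 224.
Set U(11, z) = 224 and solve.
With w = 11: (11 − 4) = 7, so (z − 5) = 224/7 = 32.
So z = 5 + 32 = 37.
Check: U(11, 37) = 224.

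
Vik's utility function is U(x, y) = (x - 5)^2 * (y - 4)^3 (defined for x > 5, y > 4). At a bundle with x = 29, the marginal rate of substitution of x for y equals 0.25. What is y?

y = 13

MU_x = 2·(x−5)·(y−4)^3, MU_y = 3·(x−5)^2·(y−4)^2.
MRS = (2/3)·(y−4)/(x−5).
Substitute x = 29: MRS = (y − 4)/36. Setting this equal to 0.25 gives y − 4 = 0.25·36 = 9, so y = 13.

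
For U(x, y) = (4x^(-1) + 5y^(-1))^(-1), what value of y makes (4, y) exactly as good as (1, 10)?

U depends on (x, y) only through S = 4x^(-1) + 5y^(-1), so equal utility means equal S. At (1, 10): S = 4.5.
With x = 4: 4·4^(-1) = 1, so 5y^(-1) = 4.5 − 1 = 3.5, i.e. y^(-1) = 0.7.
Hence y = 1/0.7 = 10/7.
Check: U(4, 10/7) = 0.2222.

y = 10/7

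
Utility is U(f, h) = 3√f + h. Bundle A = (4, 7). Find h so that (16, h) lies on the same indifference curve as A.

U(4, 7) = 13.
Set U(16, h) = 13 and solve.
With f = 16: √16 = 4, so h = 13 − 3·4 = 1.
Check: U(16, 1) = 13.

h = 1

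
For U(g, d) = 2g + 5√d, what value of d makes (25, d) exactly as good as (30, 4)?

d = 16

U(30, 4) = 70.
Set U(25, d) = 70 and solve.
With g = 25: 5√d = 70 − 2·25 = 20, so √d = 4 and d = 16.
Check: U(25, 16) = 70.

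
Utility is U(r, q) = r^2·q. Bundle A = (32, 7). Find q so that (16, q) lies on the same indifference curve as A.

q = 28

U(32, 7) = 7168.
Set U(16, q) = 7168 and solve.
With r = 16: 16^2 = 256, so q = 7168/256 = 28.
Check: U(16, 28) = 7168.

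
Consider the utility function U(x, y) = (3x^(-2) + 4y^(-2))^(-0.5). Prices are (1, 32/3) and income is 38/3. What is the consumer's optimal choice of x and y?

For CES with ρ = -2, MRS = (3/4)·(y/x)^3.
Tangency: set MRS = p_x/p_y = 1/(32/3) = 3/32.
So (y/x)^3 = 0.125; taking the cube root, y/x = 0.5, i.e. y = 0.5·x.
Substitute into the budget 1·x + (32/3)·y = 38/3: (19/3)·x = 38/3, so x* = 2 and y* = 0.5·2 = 1.

x* = 2, y* = 1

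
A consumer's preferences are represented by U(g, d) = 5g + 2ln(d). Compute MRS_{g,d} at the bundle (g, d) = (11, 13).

MU_g = 5, MU_d = 2/d.
MRS = 5 ÷ (2/d).
At (11, 13): MRS = 32.5.
So at (11, 13) the consumer would give up 32.5 units of d for one more unit of g.

MRS = 32.5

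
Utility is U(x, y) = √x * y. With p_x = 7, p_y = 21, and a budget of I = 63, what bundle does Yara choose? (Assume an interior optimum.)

MU_x = 0.5·x^(-0.5)·y and MU_y = √x.
MRS = MU_x/MU_y = (0.5)·y/x.
Tangency: set MRS = p_x/p_y = 7/21 = 1/3.
So (0.5)·y/x = 1/3, i.e. y = (2/3)·x.
Substitute into the budget 7·x + 21·y = 63: 21·x = 63, so x* = 3.
Then y* = (2/3)·3 = 2.

x* = 3, y* = 2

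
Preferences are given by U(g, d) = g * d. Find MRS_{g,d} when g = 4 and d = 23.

MU_g = d and MU_d = g.
MRS = MU_g/MU_d = d/g.
At (4, 23): MRS = 5.75.
That is, one extra unit of g is worth 5.75 units of d at the margin.

MRS = 5.75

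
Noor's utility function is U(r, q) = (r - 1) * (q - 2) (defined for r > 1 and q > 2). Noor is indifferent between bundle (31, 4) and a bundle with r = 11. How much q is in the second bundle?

U(31, 4) = 60.
Set U(11, q) = 60 and solve.
With r = 11: (11 − 1) = 10, so (q − 2) = 60/10 = 6.
So q = 2 + 6 = 8.
Check: U(11, 8) = 60.

q = 8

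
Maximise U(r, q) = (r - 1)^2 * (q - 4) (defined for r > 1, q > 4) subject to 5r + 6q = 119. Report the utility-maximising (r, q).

MU_r = 2·(r−1)·(q−4), MU_q = (r−1)^2.
MRS = (2/1)·(q−4)/(r−1).
Tangency: set MRS = p_r/p_q = 5/6.
So (2/1)·(q − 4)/(r − 1) = 5/6, i.e. (q − 4) = (5/12)·(r − 1).
Rewrite the budget in excess-of-subsistence terms: 5·(r − 1) + 6·(q − 4) = 119 − 5·1 − 6·4 = 90.
Substituting, 7.5·(r − 1) = 90, so r − 1 = 12 and r* = 13.
Then q − 4 = (5/12)·12 = 5, so q* = 9.

r* = 13, q* = 9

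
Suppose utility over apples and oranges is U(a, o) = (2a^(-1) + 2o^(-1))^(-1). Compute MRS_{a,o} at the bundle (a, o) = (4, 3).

MRS = 9/16

For CES with ρ = -1, MRS = (o/a)^2.
At (4, 3): MRS = 9/16.
So at (4, 3) the consumer would give up 9/16 units of o for one more unit of a.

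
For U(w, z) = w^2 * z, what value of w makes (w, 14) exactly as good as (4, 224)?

U(4, 224) = 3584.
Set U(w, 14) = 3584 and solve.
With z = 14: w^2 = 3584/14 = 256; taking the square root, w = 16.
Check: U(16, 14) = 3584.

w = 16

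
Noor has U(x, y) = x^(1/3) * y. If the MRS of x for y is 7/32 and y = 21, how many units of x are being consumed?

x = 32

MU_x = 1/3·x^(-2/3)·y and MU_y = x^(1/3).
MRS = MU_x/MU_y = (1/3)·y/x.
Substitute y = 21: MRS = 7/x. Setting 7/x = 7/32 gives x = 7/(7/32) = 32.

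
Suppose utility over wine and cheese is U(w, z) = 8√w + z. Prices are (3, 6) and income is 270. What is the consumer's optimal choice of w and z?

w* = 64, z* = 13

MU_w = 8/(2√w), MU_z = 1.
MRS = 8/(2√w) ÷ 1.
Tangency: set MRS = p_w/p_z = 3/6 = 0.5.
MRS depends only on w: 4/√w = 0.5 ⇒ √w = 4/0.5 = 8 ⇒ w* = 64.
From the budget, 6·z = 270 − 3·64 = 78, so z* = 13.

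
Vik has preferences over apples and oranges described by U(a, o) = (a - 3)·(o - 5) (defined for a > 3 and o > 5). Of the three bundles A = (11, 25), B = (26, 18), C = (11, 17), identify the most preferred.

Bundle B

Evaluate utility at each bundle:
U(A) = 160.
U(B) = 299.
U(C) = 96.
Highest utility is B, so B ≻ A ≻ C.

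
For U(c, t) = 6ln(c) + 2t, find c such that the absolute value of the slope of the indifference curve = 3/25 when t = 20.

c = 25

MU_c = 6/c, MU_t = 2.
MRS = 6/c ÷ 2.
MRS depends only on c: 3/c = 3/25 ⇒ c = 3/(3/25) = 25.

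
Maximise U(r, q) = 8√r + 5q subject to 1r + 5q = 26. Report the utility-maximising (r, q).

r* = 16, q* = 2

MU_r = 8/(2√r), MU_q = 5.
MRS = 8/(2√r) ÷ 5.
Tangency: set MRS = p_r/p_q = 1/5 = 0.2.
MRS depends only on r: 0.8/√r = 0.2 ⇒ √r = 0.8/0.2 = 4 ⇒ r* = 16.
From the budget, 5·q = 26 − 1·16 = 10, so q* = 2.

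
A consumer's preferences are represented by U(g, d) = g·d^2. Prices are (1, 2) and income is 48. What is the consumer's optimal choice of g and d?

g* = 16, d* = 16

MU_g = d^2 and MU_d = 2·g·d.
MRS = MU_g/MU_d = (1/2)·d/g.
Tangency: set MRS = p_g/p_d = 1/2 = 0.5.
So (1/2)·d/g = 0.5, i.e. d = g.
Substitute into the budget 1·g + 2·d = 48: 3·g = 48, so g* = 16.
Then d* = 16.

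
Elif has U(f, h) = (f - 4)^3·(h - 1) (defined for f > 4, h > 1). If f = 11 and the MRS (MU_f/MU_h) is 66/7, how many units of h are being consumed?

h = 23

MU_f = 3·(f−4)^2·(h−1), MU_h = (f−4)^3.
MRS = (3/1)·(h−1)/(f−4).
Substitute f = 11: MRS = (h − 1)/(7/3). Setting this equal to 66/7 gives h − 1 = (66/7)·(7/3) = 22, so h = 23.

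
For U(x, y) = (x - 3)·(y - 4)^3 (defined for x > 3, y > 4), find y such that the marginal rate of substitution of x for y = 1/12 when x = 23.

MU_x = (y−4)^3, MU_y = 3·(x−3)·(y−4)^2.
MRS = (1/3)·(y−4)/(x−3).
Substitute x = 23: MRS = (y − 4)/60. Setting this equal to 1/12 gives y − 4 = (1/12)·60 = 5, so y = 9.

y = 9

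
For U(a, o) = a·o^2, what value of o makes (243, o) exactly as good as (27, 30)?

U(27, 30) = 24300.
Set U(243, o) = 24300 and solve.
With a = 243: o^2 = 24300/243 = 100; taking the square root, o = 10.
Check: U(243, 10) = 24300.

o = 10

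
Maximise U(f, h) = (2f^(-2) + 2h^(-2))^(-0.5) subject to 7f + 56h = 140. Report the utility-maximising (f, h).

For CES with ρ = -2, MRS = (h/f)^3.
Tangency: set MRS = p_f/p_h = 7/56 = 0.125.
So (h/f)^3 = 0.125; taking the cube root, h/f = 0.5, i.e. h = 0.5·f.
Substitute into the budget 7·f + 56·h = 140: 35·f = 140, so f* = 4 and h* = 0.5·4 = 2.

f* = 4, h* = 2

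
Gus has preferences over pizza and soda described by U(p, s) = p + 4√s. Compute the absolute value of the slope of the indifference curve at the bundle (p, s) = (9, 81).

MRS = 4.5

MU_p = 1, MU_s = 4/(2√s).
MRS = 1 ÷ (4/(2√s)).
At (9, 81): MRS = 4.5.
That is, one extra unit of p is worth 4.5 units of s at the margin.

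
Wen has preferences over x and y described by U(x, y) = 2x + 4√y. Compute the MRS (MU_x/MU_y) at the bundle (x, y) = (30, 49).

MRS = 7

MU_x = 2, MU_y = 4/(2√y).
MRS = 2 ÷ (4/(2√y)).
At (30, 49): MRS = 7.
So at (30, 49) the consumer would give up 7 units of y for one more unit of x.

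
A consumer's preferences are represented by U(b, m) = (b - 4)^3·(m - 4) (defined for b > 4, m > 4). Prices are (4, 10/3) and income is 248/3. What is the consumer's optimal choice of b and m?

MU_b = 3·(b−4)^2·(m−4), MU_m = (b−4)^3.
MRS = (3/1)·(m−4)/(b−4).
Tangency: set MRS = p_b/p_m = 4/(10/3) = 1.2.
So (3/1)·(m − 4)/(b − 4) = 1.2, i.e. (m − 4) = 0.4·(b − 4).
Rewrite the budget in excess-of-subsistence terms: 4·(b − 4) + (10/3)·(m − 4) = 248/3 − 4·4 − (10/3)·4 = 160/3.
Substituting, (16/3)·(b − 4) = 160/3, so b − 4 = 10 and b* = 14.
Then m − 4 = 0.4·10 = 4, so m* = 8.

b* = 14, m* = 8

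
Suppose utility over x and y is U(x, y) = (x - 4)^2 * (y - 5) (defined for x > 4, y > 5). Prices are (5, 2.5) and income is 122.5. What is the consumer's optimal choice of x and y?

x* = 16, y* = 17

MU_x = 2·(x−4)·(y−5), MU_y = (x−4)^2.
MRS = (2/1)·(y−5)/(x−4).
Tangency: set MRS = p_x/p_y = 5/2.5 = 2.
So (2/1)·(y − 5)/(x − 4) = 2, i.e. (y − 5) = (x − 4).
Rewrite the budget in excess-of-subsistence terms: 5·(x − 4) + 2.5·(y − 5) = 122.5 − 5·4 − 2.5·5 = 90.
Substituting, 7.5·(x − 4) = 90, so x − 4 = 12 and x* = 16.
Then y − 5 = 12, so y* = 17.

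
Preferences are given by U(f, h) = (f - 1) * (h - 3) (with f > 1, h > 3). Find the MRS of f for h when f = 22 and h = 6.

MRS = 1/7

MU_f = (h−3), MU_h = (f−1).
MRS = (h−3)/(f−1).
At (22, 6): MRS = 1/7.
The indifference curve has slope −1/7 at this bundle.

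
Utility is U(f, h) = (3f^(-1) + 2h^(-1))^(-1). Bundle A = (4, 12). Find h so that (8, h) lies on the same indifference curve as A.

h = 48/13

U depends on (f, h) only through S = 3f^(-1) + 2h^(-1), so equal utility means equal S. At (4, 12): S = 11/12.
With f = 8: 3·8^(-1) = 0.375, so 2h^(-1) = 11/12 − 0.375 = 13/24, i.e. h^(-1) = 13/48.
Hence h = 1/(13/48) = 48/13.
Check: U(8, 48/13) = 1.0909.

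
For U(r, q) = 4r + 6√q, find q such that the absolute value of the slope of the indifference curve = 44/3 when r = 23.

MU_r = 4, MU_q = 6/(2√q).
MRS = 4 ÷ (6/(2√q)).
MRS depends only on q: (4/3)·√q = 44/3 ⇒ √q = (44/3)/(4/3) = 11 ⇒ q = 121.

q = 121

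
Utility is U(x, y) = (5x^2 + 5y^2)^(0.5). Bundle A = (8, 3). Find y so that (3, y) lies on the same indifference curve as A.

y = 8

U depends on (x, y) only through S = 5x^2 + 5y^2, so equal utility means equal S. At (8, 3): S = 365.
With x = 3: 5·3^2 = 45, so 5y^2 = 365 − 45 = 320, i.e. y^2 = 64.
Hence y = √64 = 8.
Check: U(3, 8) = 19.105.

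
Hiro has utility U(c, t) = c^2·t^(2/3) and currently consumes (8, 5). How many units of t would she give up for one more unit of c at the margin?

MU_c = 2·c·t^(2/3) and MU_t = 2/3·c^2·t^(-1/3).
MRS = MU_c/MU_t = (3)·t/c.
At (8, 5): MRS = 1.875.
So at (8, 5) the consumer would give up 1.875 units of t for one more unit of c.

MRS = 1.875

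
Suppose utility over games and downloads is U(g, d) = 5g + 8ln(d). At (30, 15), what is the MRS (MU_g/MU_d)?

MU_g = 5, MU_d = 8/d.
MRS = 5 ÷ (8/d).
At (30, 15): MRS = 9.375.
That is, one extra unit of g is worth 9.375 units of d at the margin.

MRS = 9.375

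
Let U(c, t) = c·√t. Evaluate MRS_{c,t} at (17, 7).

MU_c = √t and MU_t = 0.5·c·t^(-0.5).
MRS = MU_c/MU_t = (2)·t/c.
At (17, 7): MRS = 14/17.
That is, one extra unit of c is worth 14/17 units of t at the margin.

MRS = 14/17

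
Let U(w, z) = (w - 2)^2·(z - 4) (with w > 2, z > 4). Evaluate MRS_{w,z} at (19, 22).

MU_w = 2·(w−2)·(z−4), MU_z = (w−2)^2.
MRS = (2/1)·(z−4)/(w−2).
At (19, 22): MRS = 36/17.
That is, one extra unit of w is worth 36/17 units of z at the margin.

MRS = 36/17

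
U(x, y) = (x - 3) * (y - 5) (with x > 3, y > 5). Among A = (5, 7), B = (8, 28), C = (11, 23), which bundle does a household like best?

Bundle C

Evaluate utility at each bundle:
U(A) = 4.
U(B) = 115.
U(C) = 144.
Highest utility is C, so C ≻ B ≻ A.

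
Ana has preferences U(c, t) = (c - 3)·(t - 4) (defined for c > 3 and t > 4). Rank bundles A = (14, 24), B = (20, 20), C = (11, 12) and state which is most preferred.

Evaluate utility at each bundle:
U(A) = 220.
U(B) = 272.
U(C) = 64.
Highest utility is B, so B ≻ A ≻ C.

Bundle B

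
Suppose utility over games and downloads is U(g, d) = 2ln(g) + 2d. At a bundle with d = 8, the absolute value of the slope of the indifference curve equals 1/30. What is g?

MU_g = 2/g, MU_d = 2.
MRS = 2/g ÷ 2.
MRS depends only on g: 1/g = 1/30 ⇒ g = 1/(1/30) = 30.

g = 30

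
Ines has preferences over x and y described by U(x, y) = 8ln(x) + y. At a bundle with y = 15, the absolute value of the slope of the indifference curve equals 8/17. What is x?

MU_x = 8/x, MU_y = 1.
MRS = 8/x ÷ 1.
MRS depends only on x: 8/x = 8/17 ⇒ x = 8/(8/17) = 17.

x = 17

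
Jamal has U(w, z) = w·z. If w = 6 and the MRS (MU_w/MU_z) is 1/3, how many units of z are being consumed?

z = 2

MU_w = z and MU_z = w.
MRS = MU_w/MU_z = z/w.
Substitute w = 6: MRS = z/6. Setting z/6 = 1/3 gives z = (1/3)·6 = 2.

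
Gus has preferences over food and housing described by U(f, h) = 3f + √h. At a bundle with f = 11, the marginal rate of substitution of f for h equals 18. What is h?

MU_f = 3, MU_h = 1/(2√h).
MRS = 3 ÷ (1/(2√h)).
MRS depends only on h: 6·√h = 18 ⇒ √h = 18/6 = 3 ⇒ h = 9.

h = 9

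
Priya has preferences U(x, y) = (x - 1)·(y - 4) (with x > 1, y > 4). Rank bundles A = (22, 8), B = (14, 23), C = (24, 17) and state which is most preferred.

Evaluate utility at each bundle:
U(A) = 84.
U(B) = 247.
U(C) = 299.
Highest utility is C, so C ≻ B ≻ A.

Bundle C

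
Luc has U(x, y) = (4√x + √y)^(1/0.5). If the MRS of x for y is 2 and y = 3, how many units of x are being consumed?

For CES with ρ = 0.5, MRS = (4/1)·√(y/x).
Setting (4/1)·√(3/x) = 2 gives √(3/x) = 0.5, so 3/x = 0.25 and x = 12.

x = 12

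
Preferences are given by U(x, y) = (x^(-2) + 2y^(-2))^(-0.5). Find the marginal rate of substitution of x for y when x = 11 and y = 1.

For CES with ρ = -2, MRS = (1/2)·(y/x)^3.
At (11, 1): MRS = 1/2662.
So at (11, 1) the consumer would give up 1/2662 units of y for one more unit of x.

MRS = 1/2662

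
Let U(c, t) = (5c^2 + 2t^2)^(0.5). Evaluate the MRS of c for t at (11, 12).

MRS = 55/24

For CES with ρ = 2, MRS = (5/2)·(t/c)^(-1).
At (11, 12): MRS = 55/24.
So at (11, 12) the consumer would give up 55/24 units of t for one more unit of c.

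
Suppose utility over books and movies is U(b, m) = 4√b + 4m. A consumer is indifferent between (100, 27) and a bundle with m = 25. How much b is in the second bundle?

b = 144

U(100, 27) = 148.
Set U(b, 25) = 148 and solve.
With m = 25: 4√b = 148 − 4·25 = 48, so √b = 12 and b = 144.
Check: U(144, 25) = 148.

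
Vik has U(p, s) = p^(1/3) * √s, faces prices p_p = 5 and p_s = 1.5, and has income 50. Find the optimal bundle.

MU_p = 1/3·p^(-2/3)·√s and MU_s = 0.5·p^(1/3)·s^(-0.5).
MRS = MU_p/MU_s = (2/3)·s/p.
Tangency: set MRS = p_p/p_s = 5/1.5 = 10/3.
So (2/3)·s/p = 10/3, i.e. s = 5·p.
Substitute into the budget 5·p + 1.5·s = 50: 12.5·p = 50, so p* = 4.
Then s* = 5·4 = 20.

p* = 4, s* = 20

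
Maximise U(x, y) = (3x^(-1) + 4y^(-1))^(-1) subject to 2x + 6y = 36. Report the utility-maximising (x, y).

x* = 6, y* = 4

For CES with ρ = -1, MRS = (3/4)·(y/x)^2.
Tangency: set MRS = p_x/p_y = 2/6 = 1/3.
So (y/x)^2 = 4/9; taking the square root, y/x = 2/3, i.e. y = (2/3)·x.
Substitute into the budget 2·x + 6·y = 36: 6·x = 36, so x* = 6 and y* = (2/3)·6 = 4.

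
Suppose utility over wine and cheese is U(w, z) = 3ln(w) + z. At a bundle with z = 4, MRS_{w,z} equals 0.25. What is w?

w = 12

MU_w = 3/w, MU_z = 1.
MRS = 3/w ÷ 1.
MRS depends only on w: 3/w = 0.25 ⇒ w = 3/0.25 = 12.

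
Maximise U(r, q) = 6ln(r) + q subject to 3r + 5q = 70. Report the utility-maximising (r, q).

MU_r = 6/r, MU_q = 1.
MRS = 6/r ÷ 1.
Tangency: set MRS = p_r/p_q = 3/5 = 0.6.
MRS depends only on r: 6/r = 0.6 ⇒ r* = 6/0.6 = 10.
From the budget, 5·q = 70 − 3·10 = 40, so q* = 8.

r* = 10, q* = 8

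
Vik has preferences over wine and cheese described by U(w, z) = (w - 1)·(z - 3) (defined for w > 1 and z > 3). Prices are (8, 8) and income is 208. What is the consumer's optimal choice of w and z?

MU_w = (z−3), MU_z = (w−1).
MRS = (z−3)/(w−1).
Tangency: set MRS = p_w/p_z = 8/8 = 1.
So (z − 3)/(w − 1) = 1, i.e. (z − 3) = (w − 1).
Rewrite the budget in excess-of-subsistence terms: 8·(w − 1) + 8·(z − 3) = 208 − 8·1 − 8·3 = 176.
Substituting, 16·(w − 1) = 176, so w − 1 = 11 and w* = 12.
Then z − 3 = 11, so z* = 14.

w* = 12, z* = 14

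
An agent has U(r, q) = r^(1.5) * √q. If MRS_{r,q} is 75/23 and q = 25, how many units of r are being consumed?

MU_r = 1.5·√r·√q and MU_q = 0.5·r^(1.5)·q^(-0.5).
MRS = MU_r/MU_q = (3)·q/r.
Substitute q = 25: MRS = 75/r. Setting 75/r = 75/23 gives r = 75/(75/23) = 23.

r = 23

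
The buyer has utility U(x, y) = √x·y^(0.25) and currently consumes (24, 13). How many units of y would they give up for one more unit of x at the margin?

MU_x = 0.5·x^(-0.5)·y^(0.25) and MU_y = 0.25·√x·y^(-0.75).
MRS = MU_x/MU_y = (2)·y/x.
At (24, 13): MRS = 13/12.
That is, one extra unit of x is worth 13/12 units of y at the margin.

MRS = 13/12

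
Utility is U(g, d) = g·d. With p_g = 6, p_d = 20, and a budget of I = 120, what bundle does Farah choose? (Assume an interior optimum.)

g* = 10, d* = 3

MU_g = d and MU_d = g.
MRS = MU_g/MU_d = d/g.
Tangency: set MRS = p_g/p_d = 6/20 = 0.3.
So d/g = 0.3, i.e. d = 0.3·g.
Substitute into the budget 6·g + 20·d = 120: 12·g = 120, so g* = 10.
Then d* = 0.3·10 = 3.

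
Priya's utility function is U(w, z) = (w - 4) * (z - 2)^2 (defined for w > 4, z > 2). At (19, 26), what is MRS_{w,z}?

MRS = 0.8

MU_w = (z−2)^2, MU_z = 2·(w−4)·(z−2).
MRS = (1/2)·(z−2)/(w−4).
At (19, 26): MRS = 0.8.
The indifference curve has slope −0.8 at this bundle.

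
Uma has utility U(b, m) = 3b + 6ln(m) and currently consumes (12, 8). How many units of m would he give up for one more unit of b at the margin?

MRS = 4

MU_b = 3, MU_m = 6/m.
MRS = 3 ÷ (6/m).
At (12, 8): MRS = 4.
The indifference curve has slope −4 at this bundle.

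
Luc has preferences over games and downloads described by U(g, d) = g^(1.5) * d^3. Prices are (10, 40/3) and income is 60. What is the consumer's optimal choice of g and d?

g* = 2, d* = 3

MU_g = 1.5·√g·d^3 and MU_d = 3·g^(1.5)·d^2.
MRS = MU_g/MU_d = (0.5)·d/g.
Tangency: set MRS = p_g/p_d = 10/(40/3) = 0.75.
So (0.5)·d/g = 0.75, i.e. d = 1.5·g.
Substitute into the budget 10·g + (40/3)·d = 60: 30·g = 60, so g* = 2.
Then d* = 1.5·2 = 3.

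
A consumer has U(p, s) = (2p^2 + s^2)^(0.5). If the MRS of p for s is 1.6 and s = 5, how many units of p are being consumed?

p = 4

For CES with ρ = 2, MRS = (2/1)·(s/p)^(-1).
Setting (2/1)·(5/p)^(-1) = 1.6 gives (5/p)^(-1) = 0.8, so 5/p = 1.25 and p = 4.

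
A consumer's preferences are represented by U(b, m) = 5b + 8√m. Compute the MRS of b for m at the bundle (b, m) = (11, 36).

MRS = 7.5

MU_b = 5, MU_m = 8/(2√m).
MRS = 5 ÷ (8/(2√m)).
At (11, 36): MRS = 7.5.
So at (11, 36) the consumer would give up 7.5 units of m for one more unit of b.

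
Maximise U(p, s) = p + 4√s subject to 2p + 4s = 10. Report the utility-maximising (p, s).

p* = 3, s* = 1

MU_p = 1, MU_s = 4/(2√s).
MRS = 1 ÷ (4/(2√s)).
Tangency: set MRS = p_p/p_s = 2/4 = 0.5.
MRS depends only on s: 0.5·√s = 0.5 ⇒ √s = 0.5/0.5 = 1 ⇒ s* = 1.
From the budget, 2·p = 10 − 4·1 = 6, so p* = 3.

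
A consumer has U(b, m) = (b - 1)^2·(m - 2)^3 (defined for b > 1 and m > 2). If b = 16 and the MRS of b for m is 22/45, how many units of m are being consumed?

m = 13

MU_b = 2·(b−1)·(m−2)^3, MU_m = 3·(b−1)^2·(m−2)^2.
MRS = (2/3)·(m−2)/(b−1).
Substitute b = 16: MRS = (m − 2)/22.5. Setting this equal to 22/45 gives m − 2 = (22/45)·22.5 = 11, so m = 13.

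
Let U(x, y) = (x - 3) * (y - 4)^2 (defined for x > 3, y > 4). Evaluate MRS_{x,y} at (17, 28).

MU_x = (y−4)^2, MU_y = 2·(x−3)·(y−4).
MRS = (1/2)·(y−4)/(x−3).
At (17, 28): MRS = 6/7.
So at (17, 28) the consumer would give up 6/7 units of y for one more unit of x.

MRS = 6/7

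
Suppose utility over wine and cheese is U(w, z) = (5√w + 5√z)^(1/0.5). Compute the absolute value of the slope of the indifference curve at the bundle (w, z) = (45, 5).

MRS = 1/3

For CES with ρ = 0.5, MRS = √(z/w).
At (45, 5): MRS = 1/3.
The indifference curve has slope −1/3 at this bundle.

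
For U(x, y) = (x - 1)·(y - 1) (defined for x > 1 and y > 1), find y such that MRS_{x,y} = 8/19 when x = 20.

MU_x = (y−1), MU_y = (x−1).
MRS = (y−1)/(x−1).
Substitute x = 20: MRS = (y − 1)/19. Setting this equal to 8/19 gives y − 1 = (8/19)·19 = 8, so y = 9.

y = 9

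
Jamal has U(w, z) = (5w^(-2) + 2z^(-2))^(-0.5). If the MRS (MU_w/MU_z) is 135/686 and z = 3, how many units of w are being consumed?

w = 7

For CES with ρ = -2, MRS = (5/2)·(z/w)^3.
Setting (5/2)·(3/w)^3 = 135/686 gives (3/w)^3 = 27/343, so 3/w = 3/7 and w = 7.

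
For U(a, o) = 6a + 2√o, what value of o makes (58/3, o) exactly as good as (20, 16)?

o = 36

U(20, 16) = 128.
Set U(58/3, o) = 128 and solve.
With a = 58/3: 2√o = 128 − 6·58/3 = 12, so √o = 6 and o = 36.
Check: U(58/3, 36) = 128.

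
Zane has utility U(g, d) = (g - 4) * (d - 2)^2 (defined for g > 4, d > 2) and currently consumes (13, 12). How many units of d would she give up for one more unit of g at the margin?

MU_g = (d−2)^2, MU_d = 2·(g−4)·(d−2).
MRS = (1/2)·(d−2)/(g−4).
At (13, 12): MRS = 5/9.
The indifference curve has slope −5/9 at this bundle.

MRS = 5/9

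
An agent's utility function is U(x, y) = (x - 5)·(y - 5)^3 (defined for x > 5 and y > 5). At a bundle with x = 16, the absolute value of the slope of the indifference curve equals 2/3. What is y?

MU_x = (y−5)^3, MU_y = 3·(x−5)·(y−5)^2.
MRS = (1/3)·(y−5)/(x−5).
Substitute x = 16: MRS = (y − 5)/33. Setting this equal to 2/3 gives y − 5 = (2/3)·33 = 22, so y = 27.

y = 27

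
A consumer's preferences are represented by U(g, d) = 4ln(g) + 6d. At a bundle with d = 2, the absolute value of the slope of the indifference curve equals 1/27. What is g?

MU_g = 4/g, MU_d = 6.
MRS = 4/g ÷ 6.
MRS depends only on g: (2/3)/g = 1/27 ⇒ g = (2/3)/(1/27) = 18.

g = 18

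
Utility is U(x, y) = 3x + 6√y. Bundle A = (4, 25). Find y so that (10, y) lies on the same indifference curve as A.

y = 4

U(4, 25) = 42.
Set U(10, y) = 42 and solve.
With x = 10: 6√y = 42 − 3·10 = 12, so √y = 2 and y = 4.
Check: U(10, 4) = 42.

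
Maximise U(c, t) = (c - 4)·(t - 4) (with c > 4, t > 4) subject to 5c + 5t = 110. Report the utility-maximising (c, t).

MU_c = (t−4), MU_t = (c−4).
MRS = (t−4)/(c−4).
Tangency: set MRS = p_c/p_t = 5/5 = 1.
So (t − 4)/(c − 4) = 1, i.e. (t − 4) = (c − 4).
Rewrite the budget in excess-of-subsistence terms: 5·(c − 4) + 5·(t − 4) = 110 − 5·4 − 5·4 = 70.
Substituting, 10·(c − 4) = 70, so c − 4 = 7 and c* = 11.
Then t − 4 = 7, so t* = 11.

c* = 11, t* = 11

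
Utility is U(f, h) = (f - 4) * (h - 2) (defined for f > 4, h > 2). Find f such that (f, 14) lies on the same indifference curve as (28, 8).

U(28, 8) = 144.
Set U(f, 14) = 144 and solve.
With h = 14: (14 − 2) = 12, so (f − 4) = 144/12 = 12.
So f = 4 + 12 = 16.
Check: U(16, 14) = 144.

f = 16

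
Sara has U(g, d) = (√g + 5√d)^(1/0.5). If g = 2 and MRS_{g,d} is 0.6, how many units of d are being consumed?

For CES with ρ = 0.5, MRS = (1/5)·√(d/g).
Setting (1/5)·√(d/2) = 0.6 gives √(d/2) = 3, so d/2 = 9 and d = 18.

d = 18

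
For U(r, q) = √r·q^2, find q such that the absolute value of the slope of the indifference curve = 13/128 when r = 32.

MU_r = 0.5·r^(-0.5)·q^2 and MU_q = 2·√r·q.
MRS = MU_r/MU_q = (0.25)·q/r.
Substitute r = 32: MRS = q/128. Setting q/128 = 13/128 gives q = (13/128)·128 = 13.

q = 13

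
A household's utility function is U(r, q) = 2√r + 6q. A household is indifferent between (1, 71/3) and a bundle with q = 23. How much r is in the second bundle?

U(1, 71/3) = 144.
Set U(r, 23) = 144 and solve.
With q = 23: 2√r = 144 − 6·23 = 6, so √r = 3 and r = 9.
Check: U(9, 23) = 144.

r = 9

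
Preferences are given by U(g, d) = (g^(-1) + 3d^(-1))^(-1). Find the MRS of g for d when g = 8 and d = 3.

MRS = 3/64

For CES with ρ = -1, MRS = (1/3)·(d/g)^2.
At (8, 3): MRS = 3/64.
The indifference curve has slope −3/64 at this bundle.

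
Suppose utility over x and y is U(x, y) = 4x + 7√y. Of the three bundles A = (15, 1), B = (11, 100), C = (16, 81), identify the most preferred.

Bundle C

Evaluate utility at each bundle:
U(A) = 67.000.
U(B) = 114.000.
U(C) = 127.000.
Highest utility is C, so C ≻ B ≻ A.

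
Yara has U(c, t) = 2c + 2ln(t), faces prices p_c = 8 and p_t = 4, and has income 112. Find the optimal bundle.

c* = 13, t* = 2

MU_c = 2, MU_t = 2/t.
MRS = 2 ÷ (2/t).
Tangency: set MRS = p_c/p_t = 8/4 = 2.
MRS depends only on t: t = 2 ⇒ t* = 2.
From the budget, 8·c = 112 − 4·2 = 104, so c* = 13.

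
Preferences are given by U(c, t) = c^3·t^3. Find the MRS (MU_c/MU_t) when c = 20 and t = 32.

MU_c = 3·c^2·t^3 and MU_t = 3·c^3·t^2.
MRS = MU_c/MU_t = t/c.
At (20, 32): MRS = 1.6.
The indifference curve has slope −1.6 at this bundle.

MRS = 1.6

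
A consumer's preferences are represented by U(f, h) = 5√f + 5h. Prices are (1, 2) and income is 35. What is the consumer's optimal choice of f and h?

MU_f = 5/(2√f), MU_h = 5.
MRS = 5/(2√f) ÷ 5.
Tangency: set MRS = p_f/p_h = 1/2 = 0.5.
MRS depends only on f: 0.5/√f = 0.5 ⇒ √f = 0.5/0.5 = 1 ⇒ f* = 1.
From the budget, 2·h = 35 − 1·1 = 34, so h* = 17.

f* = 1, h* = 17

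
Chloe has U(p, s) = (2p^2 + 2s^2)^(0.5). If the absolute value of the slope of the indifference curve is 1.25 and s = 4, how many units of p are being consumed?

p = 5

For CES with ρ = 2, MRS = (s/p)^(-1).
Setting (4/p)^(-1) = 1.25 gives 4/p = 0.8 and p = 5.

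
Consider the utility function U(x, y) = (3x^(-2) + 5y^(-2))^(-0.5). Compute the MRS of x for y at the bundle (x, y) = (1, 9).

For CES with ρ = -2, MRS = (3/5)·(y/x)^3.
At (1, 9): MRS = 437.4.
So at (1, 9) the consumer would give up 437.4 units of y for one more unit of x.

MRS = 437.4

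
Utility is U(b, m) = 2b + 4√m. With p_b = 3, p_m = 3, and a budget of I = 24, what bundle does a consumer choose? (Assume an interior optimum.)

b* = 7, m* = 1

MU_b = 2, MU_m = 4/(2√m).
MRS = 2 ÷ (4/(2√m)).
Tangency: set MRS = p_b/p_m = 3/3 = 1.
MRS depends only on m: √m = 1 ⇒ √m = 1 ⇒ m* = 1.
From the budget, 3·b = 24 − 3·1 = 21, so b* = 7.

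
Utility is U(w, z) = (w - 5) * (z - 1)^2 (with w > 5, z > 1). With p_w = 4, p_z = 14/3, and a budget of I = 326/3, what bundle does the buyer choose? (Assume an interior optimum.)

w* = 12, z* = 13

MU_w = (z−1)^2, MU_z = 2·(w−5)·(z−1).
MRS = (1/2)·(z−1)/(w−5).
Tangency: set MRS = p_w/p_z = 4/(14/3) = 6/7.
So (1/2)·(z − 1)/(w − 5) = 6/7, i.e. (z − 1) = (12/7)·(w − 5).
Rewrite the budget in excess-of-subsistence terms: 4·(w − 5) + (14/3)·(z − 1) = 326/3 − 4·5 − (14/3)·1 = 84.
Substituting, 12·(w − 5) = 84, so w − 5 = 7 and w* = 12.
Then z − 1 = (12/7)·7 = 12, so z* = 13.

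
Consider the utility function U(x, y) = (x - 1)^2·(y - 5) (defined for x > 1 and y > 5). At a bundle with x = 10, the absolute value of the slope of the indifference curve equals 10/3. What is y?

MU_x = 2·(x−1)·(y−5), MU_y = (x−1)^2.
MRS = (2/1)·(y−5)/(x−1).
Substitute x = 10: MRS = (y − 5)/4.5. Setting this equal to 10/3 gives y − 5 = (10/3)·4.5 = 15, so y = 20.

y = 20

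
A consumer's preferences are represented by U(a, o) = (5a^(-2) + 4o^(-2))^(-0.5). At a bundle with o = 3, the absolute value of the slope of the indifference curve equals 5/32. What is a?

For CES with ρ = -2, MRS = (5/4)·(o/a)^3.
Setting (5/4)·(3/a)^3 = 5/32 gives (3/a)^3 = 0.125, so 3/a = 0.5 and a = 6.

a = 6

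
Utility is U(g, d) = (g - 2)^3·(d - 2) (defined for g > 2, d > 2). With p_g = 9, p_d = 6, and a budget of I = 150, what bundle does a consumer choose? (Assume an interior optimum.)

MU_g = 3·(g−2)^2·(d−2), MU_d = (g−2)^3.
MRS = (3/1)·(d−2)/(g−2).
Tangency: set MRS = p_g/p_d = 9/6 = 1.5.
So (3/1)·(d − 2)/(g − 2) = 1.5, i.e. (d − 2) = 0.5·(g − 2).
Rewrite the budget in excess-of-subsistence terms: 9·(g − 2) + 6·(d − 2) = 150 − 9·2 − 6·2 = 120.
Substituting, 12·(g − 2) = 120, so g − 2 = 10 and g* = 12.
Then d − 2 = 0.5·10 = 5, so d* = 7.

g* = 12, d* = 7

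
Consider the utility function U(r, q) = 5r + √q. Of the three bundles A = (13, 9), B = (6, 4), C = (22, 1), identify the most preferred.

Bundle C

Evaluate utility at each bundle:
U(A) = 68.000.
U(B) = 32.000.
U(C) = 111.000.
Highest utility is C, so C ≻ A ≻ B.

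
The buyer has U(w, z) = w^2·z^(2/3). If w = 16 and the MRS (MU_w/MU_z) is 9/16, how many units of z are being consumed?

MU_w = 2·w·z^(2/3) and MU_z = 2/3·w^2·z^(-1/3).
MRS = MU_w/MU_z = (3)·z/w.
Substitute w = 16: MRS = z/(16/3). Setting z/(16/3) = 9/16 gives z = (9/16)·(16/3) = 3.

z = 3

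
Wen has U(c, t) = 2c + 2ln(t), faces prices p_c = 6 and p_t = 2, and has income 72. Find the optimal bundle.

MU_c = 2, MU_t = 2/t.
MRS = 2 ÷ (2/t).
Tangency: set MRS = p_c/p_t = 6/2 = 3.
MRS depends only on t: t = 3 ⇒ t* = 3.
From the budget, 6·c = 72 − 2·3 = 66, so c* = 11.

c* = 11, t* = 3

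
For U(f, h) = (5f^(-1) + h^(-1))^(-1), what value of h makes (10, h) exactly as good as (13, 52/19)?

U depends on (f, h) only through S = 5f^(-1) + h^(-1), so equal utility means equal S. At (13, 52/19): S = 0.75.
With f = 10: 5·10^(-1) = 0.5, so h^(-1) = 0.75 − 0.5 = 0.25.
Hence h = 1/0.25 = 4.
Check: U(10, 4) = 1.3333.

h = 4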